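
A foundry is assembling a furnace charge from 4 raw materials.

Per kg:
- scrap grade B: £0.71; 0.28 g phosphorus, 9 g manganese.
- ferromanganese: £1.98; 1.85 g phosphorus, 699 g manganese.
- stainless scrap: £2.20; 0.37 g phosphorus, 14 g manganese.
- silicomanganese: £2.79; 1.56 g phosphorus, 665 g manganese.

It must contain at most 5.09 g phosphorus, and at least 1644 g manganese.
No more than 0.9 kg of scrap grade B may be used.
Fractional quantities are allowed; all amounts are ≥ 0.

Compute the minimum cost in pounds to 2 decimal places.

£4.66

Set it up as a linear program. Let x1 = kg of scrap grade B, x2 = kg of ferromanganese, x3 = kg of stainless scrap, x4 = kg of silicomanganese.
Minimize 0.71x1 + 1.98x2 + 2.2x3 + 2.79x4 with:
  0.28x1 + 1.85x2 + 0.37x3 + 1.56x4 ≤ 5.09   (phosphorus)
  9x1 + 699x2 + 14x3 + 665x4 ≥ 1644   (manganese)
  x1 ≤ 0.9
  x1, x2, x3, x4 ≥ 0.
At the optimum only ferromanganese is positive (scrap grade B, stainless scrap, silicomanganese = 0). There the manganese constraint is tight.
Optimal quantities: ferromanganese = 2.352 kg.
Total cost: 1.98·2.352 = 4.6570.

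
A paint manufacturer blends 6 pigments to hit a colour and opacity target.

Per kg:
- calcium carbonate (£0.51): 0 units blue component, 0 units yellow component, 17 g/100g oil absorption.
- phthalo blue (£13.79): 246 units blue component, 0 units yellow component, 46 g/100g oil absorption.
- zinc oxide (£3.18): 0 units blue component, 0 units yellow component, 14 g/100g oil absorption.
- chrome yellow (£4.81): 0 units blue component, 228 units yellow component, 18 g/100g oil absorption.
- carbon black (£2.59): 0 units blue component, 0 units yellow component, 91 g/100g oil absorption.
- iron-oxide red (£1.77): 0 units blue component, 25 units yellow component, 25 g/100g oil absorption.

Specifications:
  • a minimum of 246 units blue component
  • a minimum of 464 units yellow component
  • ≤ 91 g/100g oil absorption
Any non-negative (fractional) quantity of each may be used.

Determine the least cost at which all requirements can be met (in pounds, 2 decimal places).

Treat it as an LP. Let x1 = kg of calcium carbonate, x2 = kg of phthalo blue, x3 = kg of zinc oxide, x4 = kg of chrome yellow, x5 = kg of carbon black, x6 = kg of iron-oxide red.
Minimise 0.51x1 + 13.79x2 + 3.18x3 + 4.81x4 + 2.59x5 + 1.77x6 with:
  246x2 ≥ 246   (blue component)
  228x4 + 25x6 ≥ 464   (yellow component)
  17x1 + 46x2 + 14x3 + 18x4 + 91x5 + 25x6 ≤ 91   (oil absorption)
  x1, x2, x3, x4, x5, x6 ≥ 0.
The optimal basis is {phthalo blue, chrome yellow}; calcium carbonate, zinc oxide, carbon black, iron-oxide red drop out. Binding constraints: blue component and yellow component.
That vertex is x2 = 1, x4 = 2.035.
Hence cost = 13.79·1 + 4.81·2.035 = £23.5784.

£23.58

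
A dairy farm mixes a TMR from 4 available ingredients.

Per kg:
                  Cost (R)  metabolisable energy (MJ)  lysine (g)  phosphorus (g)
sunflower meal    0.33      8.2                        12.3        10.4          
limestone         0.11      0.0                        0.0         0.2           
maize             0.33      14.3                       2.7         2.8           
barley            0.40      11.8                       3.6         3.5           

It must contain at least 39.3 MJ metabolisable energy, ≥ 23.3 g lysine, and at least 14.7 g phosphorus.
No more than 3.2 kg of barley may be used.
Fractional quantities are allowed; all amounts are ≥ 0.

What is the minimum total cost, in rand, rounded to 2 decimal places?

R1.11

Let x1 = kg of sunflower meal, x2 = kg of limestone, x3 = kg of maize, x4 = kg of barley.
Minimize 0.33x1 + 0.11x2 + 0.33x3 + 0.4x4 s.t.:
  8.2x1 + 14.3x3 + 11.8x4 ≥ 39.3   (metabolisable energy)
  12.3x1 + 2.7x3 + 3.6x4 ≥ 23.3   (lysine)
  10.4x1 + 0.2x2 + 2.8x3 + 3.5x4 ≥ 14.7   (phosphorus)
  x4 ≤ 3.2
  x1, x2, x3, x4 ≥ 0.
The cheapest feasible vertex uses only sunflower meal, maize; limestone, barley are not used. Binding constraints: metabolisable energy and lysine.
Solving gives x1 = 1.477, x3 = 1.901.
Total cost: 0.33·1.477 + 0.33·1.901 = 1.1147.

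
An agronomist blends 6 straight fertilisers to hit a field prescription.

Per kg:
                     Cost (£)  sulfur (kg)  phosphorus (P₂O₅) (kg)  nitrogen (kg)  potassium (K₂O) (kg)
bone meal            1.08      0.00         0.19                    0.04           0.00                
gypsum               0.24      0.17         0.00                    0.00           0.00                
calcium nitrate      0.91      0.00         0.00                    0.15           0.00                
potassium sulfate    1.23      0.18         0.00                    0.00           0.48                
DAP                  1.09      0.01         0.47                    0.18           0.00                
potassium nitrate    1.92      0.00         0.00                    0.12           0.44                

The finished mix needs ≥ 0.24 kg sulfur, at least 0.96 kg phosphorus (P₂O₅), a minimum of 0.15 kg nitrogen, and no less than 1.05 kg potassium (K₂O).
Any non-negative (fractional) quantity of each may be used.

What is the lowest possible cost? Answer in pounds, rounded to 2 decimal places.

Let x1 = kg of bone meal, x2 = kg of gypsum, x3 = kg of calcium nitrate, x4 = kg of potassium sulfate, x5 = kg of DAP, x6 = kg of potassium nitrate.
Minimise 1.08x1 + 0.24x2 + 0.91x3 + 1.23x4 + 1.09x5 + 1.92x6 subject to:
  0.17x2 + 0.18x4 + 0.01x5 ≥ 0.24   (sulfur)
  0.19x1 + 0.47x5 ≥ 0.96   (phosphorus (P₂O₅))
  0.04x1 + 0.15x3 + 0.18x5 + 0.12x6 ≥ 0.15   (nitrogen)
  0.48x4 + 0.44x6 ≥ 1.05   (potassium (K₂O))
  x1, x2, x3, x4, x5, x6 ≥ 0.
The minimum-cost mix takes nothing from bone meal, gypsum, calcium nitrate, potassium nitrate — only potassium sulfate, DAP. The phosphorus (P₂O₅) and potassium (K₂O) requirements are met with equality.
Solving gives x4 = 2.188, x5 = 2.043.
Hence cost = 1.23·2.188 + 1.09·2.043 = £4.9181.

£4.92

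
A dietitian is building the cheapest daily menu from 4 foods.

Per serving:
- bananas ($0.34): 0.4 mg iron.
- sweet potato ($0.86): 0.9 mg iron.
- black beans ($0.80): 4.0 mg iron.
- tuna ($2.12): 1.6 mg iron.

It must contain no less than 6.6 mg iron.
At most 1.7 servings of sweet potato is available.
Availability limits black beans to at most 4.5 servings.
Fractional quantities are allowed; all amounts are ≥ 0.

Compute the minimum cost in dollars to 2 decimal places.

$1.32

Set it up as a linear program. Let x1 = servings of bananas, x2 = servings of sweet potato, x3 = servings of black beans, x4 = servings of tuna.
Minimize 0.34x1 + 0.86x2 + 0.8x3 + 2.12x4 s.t.:
  0.4x1 + 0.9x2 + 4x3 + 1.6x4 ≥ 6.6   (iron)
  x2 ≤ 1.7
  x3 ≤ 4.5
  x1, x2, x3, x4 ≥ 0.
At the optimum only black beans is positive (bananas, sweet potato, tuna = 0). There the iron constraint is tight.
That vertex is x3 = 1.65.
Cost = 0.8·1.65 = 1.3200.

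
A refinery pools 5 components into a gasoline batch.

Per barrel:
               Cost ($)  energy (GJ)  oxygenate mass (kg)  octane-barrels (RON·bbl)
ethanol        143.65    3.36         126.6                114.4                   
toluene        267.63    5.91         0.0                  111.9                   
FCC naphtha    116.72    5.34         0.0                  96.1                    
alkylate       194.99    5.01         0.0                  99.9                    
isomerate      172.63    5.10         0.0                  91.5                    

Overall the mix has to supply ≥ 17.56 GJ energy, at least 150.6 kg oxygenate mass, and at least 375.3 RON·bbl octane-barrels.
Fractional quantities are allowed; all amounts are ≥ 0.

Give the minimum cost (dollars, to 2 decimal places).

$467.34

This is a linear program. Let x1 = barrels of ethanol, x2 = barrels of toluene, x3 = barrels of FCC naphtha, x4 = barrels of alkylate, x5 = barrels of isomerate.
min 143.65x1 + 267.63x2 + 116.72x3 + 194.99x4 + 172.63x5 s.t.:
  3.36x1 + 5.91x2 + 5.34x3 + 5.01x4 + 5.1x5 ≥ 17.56   (energy)
  126.6x1 ≥ 150.6   (oxygenate mass)
  114.4x1 + 111.9x2 + 96.1x3 + 99.9x4 + 91.5x5 ≥ 375.3   (octane-barrels)
  x1, x2, x3, x4, x5 ≥ 0.
At the optimum only ethanol, FCC naphtha are positive (toluene, alkylate, isomerate = 0). Binding constraints: energy and oxygenate mass.
Optimal quantities: ethanol = 1.1896 barrels, FCC naphtha = 2.5399 barrels.
Total cost: 143.65·1.1896 + 116.72·2.5399 = 467.3432.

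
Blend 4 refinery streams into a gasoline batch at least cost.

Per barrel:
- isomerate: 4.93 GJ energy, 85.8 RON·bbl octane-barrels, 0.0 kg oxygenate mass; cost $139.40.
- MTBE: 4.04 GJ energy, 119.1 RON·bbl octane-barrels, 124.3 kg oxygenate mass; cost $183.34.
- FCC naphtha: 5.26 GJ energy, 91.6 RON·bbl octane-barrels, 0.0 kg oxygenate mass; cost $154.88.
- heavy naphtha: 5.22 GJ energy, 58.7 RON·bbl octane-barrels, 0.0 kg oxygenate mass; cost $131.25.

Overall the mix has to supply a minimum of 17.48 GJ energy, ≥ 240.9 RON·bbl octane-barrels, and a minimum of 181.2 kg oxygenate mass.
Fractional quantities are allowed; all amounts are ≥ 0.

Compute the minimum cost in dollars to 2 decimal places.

Let x1 = barrels of isomerate, x2 = barrels of MTBE, x3 = barrels of FCC naphtha, x4 = barrels of heavy naphtha.
Minimise 139.4x1 + 183.34x2 + 154.88x3 + 131.25x4 s.t.:
  4.93x1 + 4.04x2 + 5.26x3 + 5.22x4 ≥ 17.48   (energy)
  85.8x1 + 119.1x2 + 91.6x3 + 58.7x4 ≥ 240.9   (octane-barrels)
  124.3x2 ≥ 181.2   (oxygenate mass)
  x1, x2, x3, x4 ≥ 0.
At the optimum only MTBE, heavy naphtha are positive (isomerate, FCC naphtha = 0). The energy and oxygenate mass requirements are met with equality.
Solving gives x2 = 1.4578, x4 = 2.2204.
Hence cost = 183.34·1.4578 + 131.25·2.2204 = $558.7006.

$558.70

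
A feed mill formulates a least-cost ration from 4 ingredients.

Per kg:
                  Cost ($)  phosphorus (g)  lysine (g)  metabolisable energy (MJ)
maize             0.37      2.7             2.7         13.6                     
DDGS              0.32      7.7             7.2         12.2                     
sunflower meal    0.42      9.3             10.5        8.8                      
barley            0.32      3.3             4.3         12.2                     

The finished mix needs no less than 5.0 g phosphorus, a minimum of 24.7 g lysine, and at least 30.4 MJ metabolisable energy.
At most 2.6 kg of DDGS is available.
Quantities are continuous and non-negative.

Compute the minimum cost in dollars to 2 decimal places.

$1.04

Set it up as a linear program. Let x1 = kg of maize, x2 = kg of DDGS, x3 = kg of sunflower meal, x4 = kg of barley.
Minimize 0.37x1 + 0.32x2 + 0.42x3 + 0.32x4 s.t.:
  2.7x1 + 7.7x2 + 9.3x3 + 3.3x4 ≥ 5   (phosphorus)
  2.7x1 + 7.2x2 + 10.5x3 + 4.3x4 ≥ 24.7   (lysine)
  13.6x1 + 12.2x2 + 8.8x3 + 12.2x4 ≥ 30.4   (metabolisable energy)
  x2 ≤ 2.6
  x1, x2, x3, x4 ≥ 0.
The optimal basis is {DDGS, sunflower meal}; maize, barley drop out. Binding constraints: lysine and metabolisable energy.
Solving gives x2 = 1.573, x3 = 1.274.
Cost = 0.32·1.573 + 0.42·1.274 = 1.0384.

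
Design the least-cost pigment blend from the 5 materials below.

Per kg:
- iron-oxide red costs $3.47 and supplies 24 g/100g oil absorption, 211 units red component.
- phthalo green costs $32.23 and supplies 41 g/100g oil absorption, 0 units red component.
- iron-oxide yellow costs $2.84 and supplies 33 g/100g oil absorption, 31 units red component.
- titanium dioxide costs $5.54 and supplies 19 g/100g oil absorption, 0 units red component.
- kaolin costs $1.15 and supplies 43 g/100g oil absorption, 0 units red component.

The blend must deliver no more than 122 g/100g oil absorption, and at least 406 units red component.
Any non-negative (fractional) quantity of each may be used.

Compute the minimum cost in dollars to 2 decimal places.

Let x1 = kg of iron-oxide red, x2 = kg of phthalo green, x3 = kg of iron-oxide yellow, x4 = kg of titanium dioxide, x5 = kg of kaolin.
min 3.47x1 + 32.23x2 + 2.84x3 + 5.54x4 + 1.15x5 s.t.:
  24x1 + 41x2 + 33x3 + 19x4 + 43x5 ≤ 122   (oil absorption)
  211x1 + 31x3 ≥ 406   (red component)
  x1, x2, x3, x4, x5 ≥ 0.
The optimal basis is {iron-oxide red}; phthalo green, iron-oxide yellow, titanium dioxide, kaolin drop out. Binding constraint: red component.
That vertex is x1 = 1.924.
Hence cost = 3.47·1.924 = $6.6763.

$6.68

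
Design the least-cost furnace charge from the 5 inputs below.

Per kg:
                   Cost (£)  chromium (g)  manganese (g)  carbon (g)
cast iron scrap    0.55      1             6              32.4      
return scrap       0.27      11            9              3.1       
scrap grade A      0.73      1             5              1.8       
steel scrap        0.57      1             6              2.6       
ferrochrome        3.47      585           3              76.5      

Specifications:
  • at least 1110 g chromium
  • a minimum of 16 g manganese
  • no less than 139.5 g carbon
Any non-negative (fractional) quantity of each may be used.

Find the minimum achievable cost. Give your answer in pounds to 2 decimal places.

Let x1 = kg of cast iron scrap, x2 = kg of return scrap, x3 = kg of scrap grade A, x4 = kg of steel scrap, x5 = kg of ferrochrome.
min 0.55x1 + 0.27x2 + 0.73x3 + 0.57x4 + 3.47x5 subject to:
  1x1 + 11x2 + 1x3 + 1x4 + 585x5 ≥ 1110   (chromium)
  6x1 + 9x2 + 5x3 + 6x4 + 3x5 ≥ 16   (manganese)
  32.4x1 + 3.1x2 + 1.8x3 + 2.6x4 + 76.5x5 ≥ 139.5   (carbon)
  x1, x2, x3, x4, x5 ≥ 0.
The minimum-cost mix takes nothing from cast iron scrap, scrap grade A, steel scrap — only return scrap, ferrochrome. Binding constraints: chromium and manganese.
So return scrap = 1.153 kg, ferrochrome = 1.876 kg.
Total cost: 0.27·1.153 + 3.47·1.876 = 6.8210.

£6.82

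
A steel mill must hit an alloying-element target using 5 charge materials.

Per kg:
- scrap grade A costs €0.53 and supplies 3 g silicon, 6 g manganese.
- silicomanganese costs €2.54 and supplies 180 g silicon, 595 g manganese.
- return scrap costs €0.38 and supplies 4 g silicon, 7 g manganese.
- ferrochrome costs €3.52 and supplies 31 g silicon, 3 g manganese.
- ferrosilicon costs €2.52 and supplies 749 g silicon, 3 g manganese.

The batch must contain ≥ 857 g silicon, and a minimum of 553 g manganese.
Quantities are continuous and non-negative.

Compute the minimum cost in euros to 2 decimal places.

Set it up as a linear program. Let x1 = kg of scrap grade A, x2 = kg of silicomanganese, x3 = kg of return scrap, x4 = kg of ferrochrome, x5 = kg of ferrosilicon.
Minimise 0.53x1 + 2.54x2 + 0.38x3 + 3.52x4 + 2.52x5 s.t.:
  3x1 + 180x2 + 4x3 + 31x4 + 749x5 ≥ 857   (silicon)
  6x1 + 595x2 + 7x3 + 3x4 + 3x5 ≥ 553   (manganese)
  x1, x2, x3, x4, x5 ≥ 0.
The optimal basis is {silicomanganese, ferrosilicon}; scrap grade A, return scrap, ferrochrome drop out. Binding constraints: silicon and manganese.
That vertex is x2 = 0.9248, x5 = 0.922.
Objective = 2.54·0.9248 + 2.52·0.922 = 4.6724.

€4.67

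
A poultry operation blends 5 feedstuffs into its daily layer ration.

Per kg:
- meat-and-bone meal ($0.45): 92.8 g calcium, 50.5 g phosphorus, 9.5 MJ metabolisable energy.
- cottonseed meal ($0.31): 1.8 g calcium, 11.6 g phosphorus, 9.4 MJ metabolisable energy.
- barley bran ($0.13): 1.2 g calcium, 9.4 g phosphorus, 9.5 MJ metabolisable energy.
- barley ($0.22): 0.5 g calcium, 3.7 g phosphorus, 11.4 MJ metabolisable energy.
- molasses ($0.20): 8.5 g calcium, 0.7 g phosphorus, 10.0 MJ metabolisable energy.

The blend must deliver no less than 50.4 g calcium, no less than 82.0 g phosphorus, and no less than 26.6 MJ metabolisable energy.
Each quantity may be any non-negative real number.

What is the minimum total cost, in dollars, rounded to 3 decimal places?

$0.798

Set it up as a linear program. Let x1 = kg of meat-and-bone meal, x2 = kg of cottonseed meal, x3 = kg of barley bran, x4 = kg of barley, x5 = kg of molasses.
Minimize 0.45x1 + 0.31x2 + 0.13x3 + 0.22x4 + 0.2x5 s.t.:
  92.8x1 + 1.8x2 + 1.2x3 + 0.5x4 + 8.5x5 ≥ 50.4   (calcium)
  50.5x1 + 11.6x2 + 9.4x3 + 3.7x4 + 0.7x5 ≥ 82   (phosphorus)
  9.5x1 + 9.4x2 + 9.5x3 + 11.4x4 + 10x5 ≥ 26.6   (metabolisable energy)
  x1, x2, x3, x4, x5 ≥ 0.
At the optimum only meat-and-bone meal, barley bran are positive (cottonseed meal, barley, molasses = 0). There the phosphorus and metabolisable energy constraints are tight.
So meat-and-bone meal = 1.355 kg, barley bran = 1.445 kg.
Total cost: 0.45·1.355 + 0.13·1.445 = 0.79760.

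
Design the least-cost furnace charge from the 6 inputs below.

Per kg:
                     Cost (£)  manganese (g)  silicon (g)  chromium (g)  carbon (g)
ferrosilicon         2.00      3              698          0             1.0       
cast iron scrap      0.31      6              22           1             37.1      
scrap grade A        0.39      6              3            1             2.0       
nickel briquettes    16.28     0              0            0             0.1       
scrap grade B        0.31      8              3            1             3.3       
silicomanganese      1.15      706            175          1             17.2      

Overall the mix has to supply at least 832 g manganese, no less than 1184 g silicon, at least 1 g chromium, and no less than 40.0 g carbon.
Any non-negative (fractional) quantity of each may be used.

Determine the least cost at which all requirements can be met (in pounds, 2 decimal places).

Set it up as a linear program. Let x1 = kg of ferrosilicon, x2 = kg of cast iron scrap, x3 = kg of scrap grade A, x4 = kg of nickel briquettes, x5 = kg of scrap grade B, x6 = kg of silicomanganese.
Minimise 2x1 + 0.31x2 + 0.39x3 + 16.28x4 + 0.31x5 + 1.15x6 s.t.:
  3x1 + 6x2 + 6x3 + 8x5 + 706x6 ≥ 832   (manganese)
  698x1 + 22x2 + 3x3 + 3x5 + 175x6 ≥ 1184   (silicon)
  1x2 + 1x3 + 1x5 + 1x6 ≥ 1   (chromium)
  1x1 + 37.1x2 + 2x3 + 0.1x4 + 3.3x5 + 17.2x6 ≥ 40   (carbon)
  x1, x2, x3, x4, x5, x6 ≥ 0.
The cheapest feasible vertex uses only ferrosilicon, cast iron scrap, silicomanganese; scrap grade A, nickel briquettes, scrap grade B are not used. There the manganese, silicon, carbon constraints are tight.
Solving gives x1 = 1.388, x2 = 0.4991, x6 = 1.168.
Cost = 2·1.388 + 0.31·0.4991 + 1.15·1.168 = 4.2739.

£4.27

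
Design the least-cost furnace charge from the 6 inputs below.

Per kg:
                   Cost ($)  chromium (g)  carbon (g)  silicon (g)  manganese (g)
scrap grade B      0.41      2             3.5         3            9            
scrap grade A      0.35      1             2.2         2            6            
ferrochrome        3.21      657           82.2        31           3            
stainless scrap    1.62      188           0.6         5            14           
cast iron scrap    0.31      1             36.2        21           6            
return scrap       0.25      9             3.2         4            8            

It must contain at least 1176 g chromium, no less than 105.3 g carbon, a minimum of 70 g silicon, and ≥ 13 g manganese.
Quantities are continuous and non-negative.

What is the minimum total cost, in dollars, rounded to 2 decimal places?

Set it up as a linear program. Let x1 = kg of scrap grade B, x2 = kg of scrap grade A, x3 = kg of ferrochrome, x4 = kg of stainless scrap, x5 = kg of cast iron scrap, x6 = kg of return scrap.
Minimize 0.41x1 + 0.35x2 + 3.21x3 + 1.62x4 + 0.31x5 + 0.25x6 with:
  2x1 + 1x2 + 657x3 + 188x4 + 1x5 + 9x6 ≥ 1176   (chromium)
  3.5x1 + 2.2x2 + 82.2x3 + 0.6x4 + 36.2x5 + 3.2x6 ≥ 105.3   (carbon)
  3x1 + 2x2 + 31x3 + 5x4 + 21x5 + 4x6 ≥ 70   (silicon)
  9x1 + 6x2 + 3x3 + 14x4 + 6x5 + 8x6 ≥ 13   (manganese)
  x1, x2, x3, x4, x5, x6 ≥ 0.
The optimal basis is {ferrochrome, cast iron scrap, return scrap}; scrap grade B, scrap grade A, stainless scrap drop out. The chromium, silicon, manganese requirements are met with equality.
Solving gives x3 = 1.782, x5 = 0.607, x6 = 0.5014.
Total cost: 3.21·1.782 + 0.31·0.607 + 0.25·0.5014 = 6.0337.

$6.03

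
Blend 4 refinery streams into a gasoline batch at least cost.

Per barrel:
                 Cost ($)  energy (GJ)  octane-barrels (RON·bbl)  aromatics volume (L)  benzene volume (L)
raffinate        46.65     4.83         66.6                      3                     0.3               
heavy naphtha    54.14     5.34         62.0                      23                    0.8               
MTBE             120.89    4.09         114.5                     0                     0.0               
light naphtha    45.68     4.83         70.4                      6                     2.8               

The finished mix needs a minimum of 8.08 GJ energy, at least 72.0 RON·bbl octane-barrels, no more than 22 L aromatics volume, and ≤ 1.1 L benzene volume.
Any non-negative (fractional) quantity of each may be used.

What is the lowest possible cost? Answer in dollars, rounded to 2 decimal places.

Set it up as a linear program. Let x1 = barrels of raffinate, x2 = barrels of heavy naphtha, x3 = barrels of MTBE, x4 = barrels of light naphtha.
Minimise 46.65x1 + 54.14x2 + 120.89x3 + 45.68x4 subject to:
  4.83x1 + 5.34x2 + 4.09x3 + 4.83x4 ≥ 8.08   (energy)
  66.6x1 + 62x2 + 114.5x3 + 70.4x4 ≥ 72   (octane-barrels)
  3x1 + 23x2 + 6x4 ≤ 22   (aromatics volume)
  0.3x1 + 0.8x2 + 2.8x4 ≤ 1.1   (benzene volume)
  x1, x2, x3, x4 ≥ 0.
The cheapest feasible vertex uses only raffinate, light naphtha; heavy naphtha, MTBE are not used. Binding constraints: energy and benzene volume.
Solving gives x1 = 1.4336, x4 = 0.23925.
Objective = 46.65·1.4336 + 45.68·0.23925 = 77.8064.

$77.81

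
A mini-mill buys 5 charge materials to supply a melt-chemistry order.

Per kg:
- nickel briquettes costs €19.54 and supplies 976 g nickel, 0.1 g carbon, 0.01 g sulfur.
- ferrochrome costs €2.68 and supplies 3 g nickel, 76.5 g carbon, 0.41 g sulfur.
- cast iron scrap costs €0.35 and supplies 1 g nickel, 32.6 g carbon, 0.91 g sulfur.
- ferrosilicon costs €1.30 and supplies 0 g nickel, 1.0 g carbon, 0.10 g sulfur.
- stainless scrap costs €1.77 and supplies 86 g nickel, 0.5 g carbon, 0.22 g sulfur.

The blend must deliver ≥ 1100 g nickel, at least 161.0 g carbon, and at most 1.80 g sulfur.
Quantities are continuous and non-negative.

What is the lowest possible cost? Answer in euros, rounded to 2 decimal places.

Treat it as an LP. Let x1 = kg of nickel briquettes, x2 = kg of ferrochrome, x3 = kg of cast iron scrap, x4 = kg of ferrosilicon, x5 = kg of stainless scrap.
min 19.54x1 + 2.68x2 + 0.35x3 + 1.3x4 + 1.77x5 subject to:
  976x1 + 3x2 + 1x3 + 86x5 ≥ 1100   (nickel)
  0.1x1 + 76.5x2 + 32.6x3 + 1x4 + 0.5x5 ≥ 161   (carbon)
  0.01x1 + 0.41x2 + 0.91x3 + 0.1x4 + 0.22x5 ≤ 1.8   (sulfur)
  x1, x2, x3, x4, x5 ≥ 0.
At the optimum only nickel briquettes, ferrochrome, cast iron scrap are positive (ferrosilicon, stainless scrap = 0). Binding constraints: nickel, carbon, sulfur.
Solving gives x1 = 1.121, x2 = 1.566, x3 = 1.26.
Objective = 19.54·1.121 + 2.68·1.566 + 0.35·1.26 = 26.5422.

€26.54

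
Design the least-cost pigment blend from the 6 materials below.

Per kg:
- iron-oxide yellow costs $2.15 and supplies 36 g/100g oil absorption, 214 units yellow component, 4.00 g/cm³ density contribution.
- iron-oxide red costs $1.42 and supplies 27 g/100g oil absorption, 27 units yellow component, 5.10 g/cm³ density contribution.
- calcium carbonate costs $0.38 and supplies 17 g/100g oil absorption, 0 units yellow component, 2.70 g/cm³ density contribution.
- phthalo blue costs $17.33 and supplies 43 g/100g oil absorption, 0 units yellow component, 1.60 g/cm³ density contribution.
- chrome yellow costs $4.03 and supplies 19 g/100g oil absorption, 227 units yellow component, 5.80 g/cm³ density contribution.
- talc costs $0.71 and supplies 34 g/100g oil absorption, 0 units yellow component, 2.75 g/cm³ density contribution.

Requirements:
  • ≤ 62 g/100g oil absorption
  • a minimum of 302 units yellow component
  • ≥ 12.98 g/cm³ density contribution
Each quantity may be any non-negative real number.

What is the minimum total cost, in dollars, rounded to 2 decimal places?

$5.91

Let x1 = kg of iron-oxide yellow, x2 = kg of iron-oxide red, x3 = kg of calcium carbonate, x4 = kg of phthalo blue, x5 = kg of chrome yellow, x6 = kg of talc.
Minimise 2.15x1 + 1.42x2 + 0.38x3 + 17.33x4 + 4.03x5 + 0.71x6 subject to:
  36x1 + 27x2 + 17x3 + 43x4 + 19x5 + 34x6 ≤ 62   (oil absorption)
  214x1 + 27x2 + 227x5 ≥ 302   (yellow component)
  4x1 + 5.1x2 + 2.7x3 + 1.6x4 + 5.8x5 + 2.75x6 ≥ 12.98   (density contribution)
  x1, x2, x3, x4, x5, x6 ≥ 0.
The minimum-cost mix takes nothing from iron-oxide red, phthalo blue, talc — only iron-oxide yellow, calcium carbonate, chrome yellow. There the oil absorption, yellow component, density contribution constraints are tight.
So iron-oxide yellow = 0.131 kg, calcium carbonate = 2.021 kg, chrome yellow = 1.207 kg.
Total cost: 2.15·0.131 + 0.38·2.021 + 4.03·1.207 = 5.9138.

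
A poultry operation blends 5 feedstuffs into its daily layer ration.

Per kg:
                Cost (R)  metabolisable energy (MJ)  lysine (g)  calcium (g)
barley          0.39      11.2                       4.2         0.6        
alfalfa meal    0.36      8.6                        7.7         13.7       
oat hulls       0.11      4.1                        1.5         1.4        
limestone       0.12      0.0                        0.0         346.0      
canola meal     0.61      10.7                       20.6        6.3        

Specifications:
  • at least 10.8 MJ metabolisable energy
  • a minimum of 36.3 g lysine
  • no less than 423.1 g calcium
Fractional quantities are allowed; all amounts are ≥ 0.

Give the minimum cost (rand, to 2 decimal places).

R1.22

Let x1 = kg of barley, x2 = kg of alfalfa meal, x3 = kg of oat hulls, x4 = kg of limestone, x5 = kg of canola meal.
Minimise 0.39x1 + 0.36x2 + 0.11x3 + 0.12x4 + 0.61x5 with:
  11.2x1 + 8.6x2 + 4.1x3 + 10.7x5 ≥ 10.8   (metabolisable energy)
  4.2x1 + 7.7x2 + 1.5x3 + 20.6x5 ≥ 36.3   (lysine)
  0.6x1 + 13.7x2 + 1.4x3 + 346x4 + 6.3x5 ≥ 423.1   (calcium)
  x1, x2, x3, x4, x5 ≥ 0.
At the optimum only limestone, canola meal are positive (barley, alfalfa meal, oat hulls = 0). There the lysine and calcium constraints are tight.
That vertex is x4 = 1.191, x5 = 1.762.
Objective = 0.12·1.191 + 0.61·1.762 = 1.2177.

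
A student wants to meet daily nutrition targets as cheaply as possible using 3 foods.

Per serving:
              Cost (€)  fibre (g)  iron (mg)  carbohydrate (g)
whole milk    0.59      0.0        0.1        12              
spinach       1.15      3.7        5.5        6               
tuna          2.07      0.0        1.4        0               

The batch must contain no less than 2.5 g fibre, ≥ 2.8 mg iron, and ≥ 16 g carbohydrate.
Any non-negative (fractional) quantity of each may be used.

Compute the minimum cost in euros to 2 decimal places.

Treat it as an LP. Let x1 = servings of whole milk, x2 = servings of spinach, x3 = servings of tuna.
Minimize 0.59x1 + 1.15x2 + 2.07x3 s.t.:
  3.7x2 ≥ 2.5   (fibre)
  0.1x1 + 5.5x2 + 1.4x3 ≥ 2.8   (iron)
  12x1 + 6x2 ≥ 16   (carbohydrate)
  x1, x2, x3 ≥ 0.
The cheapest feasible vertex uses only whole milk, spinach; tuna is not used. There the fibre and carbohydrate constraints are tight.
Solving gives x1 = 0.9955, x2 = 0.6757.
Hence cost = 0.59·0.9955 + 1.15·0.6757 = €1.3644.

€1.36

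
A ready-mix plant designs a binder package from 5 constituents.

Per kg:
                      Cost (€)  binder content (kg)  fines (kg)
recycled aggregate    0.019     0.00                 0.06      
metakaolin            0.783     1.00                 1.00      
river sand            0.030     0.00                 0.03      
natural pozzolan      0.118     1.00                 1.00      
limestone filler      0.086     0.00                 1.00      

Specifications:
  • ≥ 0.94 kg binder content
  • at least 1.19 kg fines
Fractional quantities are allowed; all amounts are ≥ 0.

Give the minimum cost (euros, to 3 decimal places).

€0.132

Let x1 = kg of recycled aggregate, x2 = kg of metakaolin, x3 = kg of river sand, x4 = kg of natural pozzolan, x5 = kg of limestone filler.
min 0.019x1 + 0.783x2 + 0.03x3 + 0.118x4 + 0.086x5 subject to:
  1x2 + 1x4 ≥ 0.94   (binder content)
  0.06x1 + 1x2 + 0.03x3 + 1x4 + 1x5 ≥ 1.19   (fines)
  x1, x2, x3, x4, x5 ≥ 0.
The cheapest feasible vertex uses only natural pozzolan, limestone filler; recycled aggregate, metakaolin, river sand are not used. The binder content and fines requirements are met with equality.
That vertex is x4 = 0.94, x5 = 0.25.
Total cost: 0.118·0.94 + 0.086·0.25 = 0.13242.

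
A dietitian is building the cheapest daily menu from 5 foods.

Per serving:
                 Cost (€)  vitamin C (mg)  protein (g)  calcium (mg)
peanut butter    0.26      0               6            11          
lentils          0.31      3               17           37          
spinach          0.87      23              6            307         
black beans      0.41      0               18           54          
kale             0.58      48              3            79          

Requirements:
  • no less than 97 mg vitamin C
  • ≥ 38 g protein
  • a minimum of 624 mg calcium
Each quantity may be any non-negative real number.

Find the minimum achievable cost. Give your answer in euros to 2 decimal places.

€2.49

Let x1 = servings of peanut butter, x2 = servings of lentils, x3 = servings of spinach, x4 = servings of black beans, x5 = servings of kale.
Minimise 0.26x1 + 0.31x2 + 0.87x3 + 0.41x4 + 0.58x5 s.t.:
  3x2 + 23x3 + 48x5 ≥ 97   (vitamin C)
  6x1 + 17x2 + 6x3 + 18x4 + 3x5 ≥ 38   (protein)
  11x1 + 37x2 + 307x3 + 54x4 + 79x5 ≥ 624   (calcium)
  x1, x2, x3, x4, x5 ≥ 0.
The optimal basis is {lentils, spinach, kale}; peanut butter, black beans drop out. The vitamin C, protein, calcium requirements are met with equality.
That vertex is x2 = 1.479, x3 = 1.549, x5 = 1.186.
Total cost: 0.31·1.479 + 0.87·1.549 + 0.58·1.186 = 2.4940.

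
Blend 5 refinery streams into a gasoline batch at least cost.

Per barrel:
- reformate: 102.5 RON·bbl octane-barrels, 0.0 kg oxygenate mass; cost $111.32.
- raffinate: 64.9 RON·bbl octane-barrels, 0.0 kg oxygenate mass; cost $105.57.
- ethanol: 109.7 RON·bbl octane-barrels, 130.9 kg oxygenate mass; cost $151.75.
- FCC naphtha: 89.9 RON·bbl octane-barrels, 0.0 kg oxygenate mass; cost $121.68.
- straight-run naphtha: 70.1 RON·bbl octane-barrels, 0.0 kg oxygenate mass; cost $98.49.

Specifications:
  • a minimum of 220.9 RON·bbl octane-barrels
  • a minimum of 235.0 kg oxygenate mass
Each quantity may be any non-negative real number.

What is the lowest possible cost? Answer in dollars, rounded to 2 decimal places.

Treat it as an LP. Let x1 = barrels of reformate, x2 = barrels of raffinate, x3 = barrels of ethanol, x4 = barrels of FCC naphtha, x5 = barrels of straight-run naphtha.
min 111.32x1 + 105.57x2 + 151.75x3 + 121.68x4 + 98.49x5 with:
  102.5x1 + 64.9x2 + 109.7x3 + 89.9x4 + 70.1x5 ≥ 220.9   (octane-barrels)
  130.9x3 ≥ 235   (oxygenate mass)
  x1, x2, x3, x4, x5 ≥ 0.
The optimal basis is {reformate, ethanol}; raffinate, FCC naphtha, straight-run naphtha drop out. There the octane-barrels and oxygenate mass constraints are tight.
So reformate = 0.233752 barrels, ethanol = 1.79526 barrels.
Total cost: 111.32·0.233752 + 151.75·1.79526 = 298.4520.

$298.45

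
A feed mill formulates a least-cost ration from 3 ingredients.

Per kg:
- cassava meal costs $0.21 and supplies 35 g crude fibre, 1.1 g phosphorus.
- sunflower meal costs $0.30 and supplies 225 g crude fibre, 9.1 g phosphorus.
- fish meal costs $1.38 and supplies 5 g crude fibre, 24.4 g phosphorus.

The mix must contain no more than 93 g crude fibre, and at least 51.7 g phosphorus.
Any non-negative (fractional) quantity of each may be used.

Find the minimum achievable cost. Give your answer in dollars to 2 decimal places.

Treat it as an LP. Let x1 = kg of cassava meal, x2 = kg of sunflower meal, x3 = kg of fish meal.
Minimise 0.21x1 + 0.3x2 + 1.38x3 subject to:
  35x1 + 225x2 + 5x3 ≤ 93   (crude fibre)
  1.1x1 + 9.1x2 + 24.4x3 ≥ 51.7   (phosphorus)
  x1, x2, x3 ≥ 0.
At the optimum only sunflower meal, fish meal are positive (cassava meal = 0). The crude fibre and phosphorus requirements are met with equality.
Solving gives x2 = 0.3693, x3 = 1.981.
Total cost: 0.3·0.3693 + 1.38·1.981 = 2.8446.

$2.84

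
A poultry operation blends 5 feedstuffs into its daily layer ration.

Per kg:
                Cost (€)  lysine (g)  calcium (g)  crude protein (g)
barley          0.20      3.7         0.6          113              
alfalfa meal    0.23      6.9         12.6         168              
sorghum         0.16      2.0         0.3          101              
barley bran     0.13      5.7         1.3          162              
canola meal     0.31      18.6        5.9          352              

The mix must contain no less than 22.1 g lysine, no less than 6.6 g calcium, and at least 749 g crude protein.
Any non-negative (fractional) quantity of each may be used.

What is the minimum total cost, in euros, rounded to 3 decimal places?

€0.606

Let x1 = kg of barley, x2 = kg of alfalfa meal, x3 = kg of sorghum, x4 = kg of barley bran, x5 = kg of canola meal.
Minimize 0.2x1 + 0.23x2 + 0.16x3 + 0.13x4 + 0.31x5 subject to:
  3.7x1 + 6.9x2 + 2x3 + 5.7x4 + 18.6x5 ≥ 22.1   (lysine)
  0.6x1 + 12.6x2 + 0.3x3 + 1.3x4 + 5.9x5 ≥ 6.6   (calcium)
  113x1 + 168x2 + 101x3 + 162x4 + 352x5 ≥ 749   (crude protein)
  x1, x2, x3, x4, x5 ≥ 0.
The minimum-cost mix takes nothing from barley, sorghum, canola meal — only alfalfa meal, barley bran. There the calcium and crude protein constraints are tight.
So alfalfa meal = 0.05239 kg, barley bran = 4.569 kg.
Total cost: 0.23·0.05239 + 0.13·4.569 = 0.60602.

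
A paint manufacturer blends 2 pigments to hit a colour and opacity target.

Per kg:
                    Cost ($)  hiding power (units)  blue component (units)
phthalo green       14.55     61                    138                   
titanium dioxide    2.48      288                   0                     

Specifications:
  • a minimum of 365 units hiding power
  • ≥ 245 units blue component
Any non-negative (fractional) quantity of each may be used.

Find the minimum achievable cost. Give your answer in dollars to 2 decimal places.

Set it up as a linear program. Let x1 = kg of phthalo green, x2 = kg of titanium dioxide.
min 14.55x1 + 2.48x2 subject to:
  61x1 + 288x2 ≥ 365   (hiding power)
  138x1 ≥ 245   (blue component)
  x1, x2 ≥ 0.
Both inputs are positive at the optimum. There the hiding power and blue component constraints are tight.
That vertex is x1 = 1.775, x2 = 0.8913.
Hence cost = 14.55·1.775 + 2.48·0.8913 = $28.0367.

$28.04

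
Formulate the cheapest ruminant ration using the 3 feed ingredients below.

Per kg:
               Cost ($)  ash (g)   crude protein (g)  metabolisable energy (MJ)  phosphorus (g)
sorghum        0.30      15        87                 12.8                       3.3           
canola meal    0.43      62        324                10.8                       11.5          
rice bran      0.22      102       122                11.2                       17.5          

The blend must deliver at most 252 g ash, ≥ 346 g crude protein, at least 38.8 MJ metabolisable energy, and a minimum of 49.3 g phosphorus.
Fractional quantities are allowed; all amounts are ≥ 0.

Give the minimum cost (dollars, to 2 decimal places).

$2.72

Treat it as an LP. Let x1 = kg of sorghum, x2 = kg of canola meal, x3 = kg of rice bran.
min 0.3x1 + 0.43x2 + 0.22x3 with:
  15x1 + 62x2 + 102x3 ≤ 252   (ash)
  87x1 + 324x2 + 122x3 ≥ 346   (crude protein)
  12.8x1 + 10.8x2 + 11.2x3 ≥ 38.8   (metabolisable energy)
  3.3x1 + 11.5x2 + 17.5x3 ≥ 49.3   (phosphorus)
  x1, x2, x3 ≥ 0.
The cheapest feasible vertex uses only sorghum, canola meal; rice bran is not used. There the ash and phosphorus constraints are tight.
That vertex is x1 = 4.941, x2 = 2.869.
Hence cost = 0.3·4.941 + 0.43·2.869 = $2.7160.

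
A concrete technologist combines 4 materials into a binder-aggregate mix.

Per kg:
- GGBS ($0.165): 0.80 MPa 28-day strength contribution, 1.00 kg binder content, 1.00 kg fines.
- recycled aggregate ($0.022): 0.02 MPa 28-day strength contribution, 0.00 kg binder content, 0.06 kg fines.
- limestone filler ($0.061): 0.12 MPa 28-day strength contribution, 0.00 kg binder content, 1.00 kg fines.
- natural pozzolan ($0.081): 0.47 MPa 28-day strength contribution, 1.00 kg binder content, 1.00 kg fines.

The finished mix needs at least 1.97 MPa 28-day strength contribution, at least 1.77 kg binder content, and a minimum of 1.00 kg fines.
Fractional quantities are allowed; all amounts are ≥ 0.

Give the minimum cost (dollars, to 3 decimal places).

Let x1 = kg of GGBS, x2 = kg of recycled aggregate, x3 = kg of limestone filler, x4 = kg of natural pozzolan.
min 0.165x1 + 0.022x2 + 0.061x3 + 0.081x4 s.t.:
  0.8x1 + 0.02x2 + 0.12x3 + 0.47x4 ≥ 1.97   (28-day strength contribution)
  1x1 + 1x4 ≥ 1.77   (binder content)
  1x1 + 0.06x2 + 1x3 + 1x4 ≥ 1   (fines)
  x1, x2, x3, x4 ≥ 0.
At the optimum only natural pozzolan is positive (GGBS, recycled aggregate, limestone filler = 0). There the 28-day strength contribution constraint is tight.
So natural pozzolan = 4.1915 kg.
Total cost: 0.081·4.1915 = 0.33951.

$0.340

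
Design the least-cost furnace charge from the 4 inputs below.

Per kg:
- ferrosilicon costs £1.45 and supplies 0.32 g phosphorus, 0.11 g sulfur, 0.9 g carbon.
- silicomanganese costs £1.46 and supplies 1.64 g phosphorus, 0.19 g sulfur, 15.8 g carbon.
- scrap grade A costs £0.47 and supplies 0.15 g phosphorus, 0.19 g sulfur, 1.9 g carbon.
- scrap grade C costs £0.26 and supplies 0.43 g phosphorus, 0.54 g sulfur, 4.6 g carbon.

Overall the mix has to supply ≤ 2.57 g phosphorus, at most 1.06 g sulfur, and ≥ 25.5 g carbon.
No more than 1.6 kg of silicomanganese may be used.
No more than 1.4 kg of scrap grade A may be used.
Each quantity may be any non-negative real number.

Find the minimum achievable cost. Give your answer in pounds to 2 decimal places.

Treat it as an LP. Let x1 = kg of ferrosilicon, x2 = kg of silicomanganese, x3 = kg of scrap grade A, x4 = kg of scrap grade C.
min 1.45x1 + 1.46x2 + 0.47x3 + 0.26x4 subject to:
  0.32x1 + 1.64x2 + 0.15x3 + 0.43x4 ≤ 2.57   (phosphorus)
  0.11x1 + 0.19x2 + 0.19x3 + 0.54x4 ≤ 1.06   (sulfur)
  0.9x1 + 15.8x2 + 1.9x3 + 4.6x4 ≥ 25.5   (carbon)
  x2 ≤ 1.6
  x3 ≤ 1.4
  x1, x2, x3, x4 ≥ 0.
The minimum-cost mix takes nothing from ferrosilicon — only silicomanganese, scrap grade A, scrap grade C. The phosphorus, sulfur, carbon requirements are met with equality.
Optimal quantities: silicomanganese = 1.159 kg, scrap grade A = 0.09902 kg, scrap grade C = 1.52 kg.
Cost = 1.46·1.159 + 0.47·0.09902 + 0.26·1.52 = 2.1339.

£2.13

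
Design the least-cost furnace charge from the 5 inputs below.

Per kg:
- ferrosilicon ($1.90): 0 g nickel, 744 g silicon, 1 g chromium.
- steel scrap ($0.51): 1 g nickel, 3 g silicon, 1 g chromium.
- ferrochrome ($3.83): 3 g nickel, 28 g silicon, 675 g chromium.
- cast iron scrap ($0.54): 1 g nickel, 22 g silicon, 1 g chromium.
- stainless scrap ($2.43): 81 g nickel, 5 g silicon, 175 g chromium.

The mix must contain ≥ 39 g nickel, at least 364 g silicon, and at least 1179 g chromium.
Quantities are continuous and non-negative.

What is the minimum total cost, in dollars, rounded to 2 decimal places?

$8.10

Let x1 = kg of ferrosilicon, x2 = kg of steel scrap, x3 = kg of ferrochrome, x4 = kg of cast iron scrap, x5 = kg of stainless scrap.
Minimise 1.9x1 + 0.51x2 + 3.83x3 + 0.54x4 + 2.43x5 subject to:
  1x2 + 3x3 + 1x4 + 81x5 ≥ 39   (nickel)
  744x1 + 3x2 + 28x3 + 22x4 + 5x5 ≥ 364   (silicon)
  1x1 + 1x2 + 675x3 + 1x4 + 175x5 ≥ 1179   (chromium)
  x1, x2, x3, x4, x5 ≥ 0.
The optimal basis is {ferrosilicon, ferrochrome, stainless scrap}; steel scrap, cast iron scrap drop out. There the nickel, silicon, chromium constraints are tight.
Optimal quantities: ferrosilicon = 0.4248 kg, ferrochrome = 1.637 kg, stainless scrap = 0.4209 kg.
Cost = 1.9·0.4248 + 3.83·1.637 + 2.43·0.4209 = 8.0996.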